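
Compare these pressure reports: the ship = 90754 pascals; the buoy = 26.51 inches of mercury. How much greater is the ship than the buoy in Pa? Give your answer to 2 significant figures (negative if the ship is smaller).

the buoy: 26.51 inHg = 89773.17 Pa.
Difference: 90754.00 − 89773.17 = 980 Pa.

980 Pa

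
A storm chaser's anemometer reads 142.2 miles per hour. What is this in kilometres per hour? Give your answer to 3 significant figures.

229 km/h

1 mph = 1.60934 km/h, so 142.2 × 1.60934 = 229 km/h.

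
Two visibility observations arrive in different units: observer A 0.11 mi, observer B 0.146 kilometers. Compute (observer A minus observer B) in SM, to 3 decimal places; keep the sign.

observer B: 0.146 km = 0.09072 SM.
Difference: 0.11000 − 0.09072 = 0.019 SM.

0.019 SM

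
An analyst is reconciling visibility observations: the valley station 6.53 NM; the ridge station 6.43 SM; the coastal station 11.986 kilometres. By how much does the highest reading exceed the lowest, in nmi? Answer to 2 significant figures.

the ridge station: 6.43 SM = 5.5875 nmi.
the coastal station: 11.986 km = 6.4719 nmi.
Spread: 6.5300 − 5.5875 = 0.94 nmi.

0.94 nmi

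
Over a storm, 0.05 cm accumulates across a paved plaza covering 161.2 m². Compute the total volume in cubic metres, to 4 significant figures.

Depth: 0.05 cm × 10 = 0.5 mm.
1 mm over 1 m² is 1 L, so volume = 0.5 × 161.2 = 80.6 L = 0.08060 m³.

0.08060 cubic metres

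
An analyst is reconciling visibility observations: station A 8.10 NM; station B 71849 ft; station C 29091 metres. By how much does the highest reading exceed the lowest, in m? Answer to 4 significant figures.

14090 m

station A: 8.10 nmi = 15001.20 m.
station B: 71849 ft = 21899.58 m.
Spread: 29091.00 − 15001.20 = 14090 m.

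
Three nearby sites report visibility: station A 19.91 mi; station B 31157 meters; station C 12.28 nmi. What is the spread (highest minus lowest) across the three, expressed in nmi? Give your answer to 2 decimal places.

station A: 19.91 SM = 17.3013 nmi.
station B: 31157 m = 16.8234 nmi.
Spread: 17.3013 − 12.2800 = 5.02 nmi.

5.02 nmi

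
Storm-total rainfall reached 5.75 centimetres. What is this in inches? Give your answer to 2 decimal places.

1 cm = 0.393701 in, so 5.75 × 0.393701 = 2.26 in.

2.26 in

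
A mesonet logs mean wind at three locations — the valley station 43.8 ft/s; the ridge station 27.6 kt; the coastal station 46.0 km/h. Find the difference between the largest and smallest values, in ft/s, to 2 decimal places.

the ridge station: 27.6 kt = 46.5836 ft/s.
the coastal station: 46.0 km/h = 41.9218 ft/s.
Spread: 46.5836 − 41.9218 = 4.66 ft/s.

4.66 ft/s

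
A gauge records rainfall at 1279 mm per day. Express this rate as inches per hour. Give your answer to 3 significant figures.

2.10 in/hour

1279 mm/day × 0.0393701 in/mm × 0.0416667 day/hour = 2.10 in/hour.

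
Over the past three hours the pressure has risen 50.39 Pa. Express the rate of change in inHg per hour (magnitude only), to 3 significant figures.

0.00496 inHg per hour

50.39 Pa / 3 h × 0.0002953 inHg/Pa = 0.00496 inHg/h.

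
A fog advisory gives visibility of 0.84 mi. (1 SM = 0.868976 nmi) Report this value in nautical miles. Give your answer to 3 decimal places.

0.730 nmi

1 SM = 0.868976 nmi, so 0.84 × 0.868976 = 0.730 nmi.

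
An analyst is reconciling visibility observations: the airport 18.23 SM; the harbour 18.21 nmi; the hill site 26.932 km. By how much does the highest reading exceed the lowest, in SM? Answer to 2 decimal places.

the harbour: 18.21 nmi = 20.9557 SM.
the hill site: 26.932 km = 16.7348 SM.
Spread: 20.9557 − 16.7348 = 4.22 SM.

4.22 SM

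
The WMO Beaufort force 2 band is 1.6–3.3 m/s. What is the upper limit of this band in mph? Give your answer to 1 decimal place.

7.4 mph

1.6–3.3 m/s × 2.237 = 3.6–7.4 mph.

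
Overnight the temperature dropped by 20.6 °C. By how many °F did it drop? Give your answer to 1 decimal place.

37.1 °F

A change of 1 °C equals a change of 1.8 °F: Δ°F = 20.6 × 1.8 = 37.1 °F.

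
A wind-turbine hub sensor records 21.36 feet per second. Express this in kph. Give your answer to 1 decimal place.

23.4 km/h

1 ft/s = 1.09728 km/h, so 21.36 × 1.09728 = 23.4 km/h.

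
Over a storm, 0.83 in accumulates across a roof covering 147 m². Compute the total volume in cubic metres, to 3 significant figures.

Depth: 0.83 in × 25.4 = 21.082 mm.
1 mm over 1 m² is 1 L, so volume = 21.082 × 147 = 3099.054 L = 3.10 m³.

3.10 cubic metres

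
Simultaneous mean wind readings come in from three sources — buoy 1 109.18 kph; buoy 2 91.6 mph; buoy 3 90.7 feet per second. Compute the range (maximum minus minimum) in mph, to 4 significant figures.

29.76 mph

buoy 1: 109.18 km/h = 67.8413 mph.
buoy 3: 90.7 ft/s = 61.8409 mph.
Spread: 91.6000 − 61.8409 = 29.76 mph.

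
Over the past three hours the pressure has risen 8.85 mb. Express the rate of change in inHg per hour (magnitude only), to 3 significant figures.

8.85 mb / 3 h × 0.02953 inHg/mb = 0.0871 inHg/h.

0.0871 inHg per hour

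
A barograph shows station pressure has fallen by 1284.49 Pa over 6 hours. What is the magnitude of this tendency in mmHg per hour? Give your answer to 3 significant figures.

1.61 mmHg per hour

1284.49 Pa / 6 h × 0.00750062 mmHg/Pa = 1.61 mmHg/h.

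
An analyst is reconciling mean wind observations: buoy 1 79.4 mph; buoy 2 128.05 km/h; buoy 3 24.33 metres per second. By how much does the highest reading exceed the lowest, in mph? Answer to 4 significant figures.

25.14 mph

buoy 2: 128.05 km/h = 79.5666 mph.
buoy 3: 24.33 m/s = 54.4247 mph.
Spread: 79.5666 − 54.4247 = 25.14 mph.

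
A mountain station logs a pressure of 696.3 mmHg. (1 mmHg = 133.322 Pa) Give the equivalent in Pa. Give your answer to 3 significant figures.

1 mmHg = 133.322 Pa, so 696.3 × 133.322 = 92800 Pa.

92800 Pa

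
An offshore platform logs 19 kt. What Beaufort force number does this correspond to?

19 kt lies in the Beaufort 5 band (fresh breeze, 17–21 kt).

Beaufort force 5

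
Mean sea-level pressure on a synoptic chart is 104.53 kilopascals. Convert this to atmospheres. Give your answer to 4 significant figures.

1.032 atm

1 kPa = 0.00986923 atm, so 104.53 × 0.00986923 = 1.032 atm.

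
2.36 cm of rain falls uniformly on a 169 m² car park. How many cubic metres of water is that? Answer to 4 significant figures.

Depth: 2.36 cm × 10 = 23.6 mm.
1 mm over 1 m² is 1 L, so volume = 23.6 × 169 = 3988.4 L = 3.988 m³.

3.988 cubic metres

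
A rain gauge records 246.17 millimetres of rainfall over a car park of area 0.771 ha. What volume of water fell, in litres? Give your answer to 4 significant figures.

1898000 litres

Area: 0.771 ha = 7710 m².
1 mm over 1 m² is 1 L, so volume = 246.17 × 7710 = 1897970.7 L ≈ 1898000 L.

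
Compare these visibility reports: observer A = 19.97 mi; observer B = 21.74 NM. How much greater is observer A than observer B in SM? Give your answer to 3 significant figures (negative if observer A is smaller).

observer B: 21.74 nmi = 25.0179 SM.
Difference: 19.9700 − 25.0179 = -5.05 SM.

-5.05 SM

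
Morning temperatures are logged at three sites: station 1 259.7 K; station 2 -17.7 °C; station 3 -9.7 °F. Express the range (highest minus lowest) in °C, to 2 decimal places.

9.72 °C

station 1: 259.7 K = -13.450 °C.
station 3: -9.7 °F = -23.167 °C.
Spread: (-13.450) − (-23.167) = 9.717 °C.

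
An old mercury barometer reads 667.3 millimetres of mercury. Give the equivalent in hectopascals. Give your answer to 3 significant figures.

1 mmHg = 1.33322 hPa, so 667.3 × 1.33322 = 890 hPa.

890 hPa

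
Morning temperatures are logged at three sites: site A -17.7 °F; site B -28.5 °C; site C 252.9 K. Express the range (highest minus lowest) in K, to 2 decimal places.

8.25 K

site A: -17.7 °F = -27.611 °C.
site C: 252.9 K = -20.250 °C.
Spread: (-20.250) − (-28.500) = 8.250 °C.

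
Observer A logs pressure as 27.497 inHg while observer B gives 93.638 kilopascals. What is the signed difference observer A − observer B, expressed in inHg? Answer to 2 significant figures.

observer B: 93.638 kPa = 27.6513 inHg.
Difference: 27.4970 − 27.6513 = -0.15 inHg.

-0.15 inHg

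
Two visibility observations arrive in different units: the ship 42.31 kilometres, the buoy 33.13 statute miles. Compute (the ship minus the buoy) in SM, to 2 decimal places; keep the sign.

-6.84 SM

the ship: 42.31 km = 26.2902 SM.
Difference: 26.2902 − 33.1300 = -6.84 SM.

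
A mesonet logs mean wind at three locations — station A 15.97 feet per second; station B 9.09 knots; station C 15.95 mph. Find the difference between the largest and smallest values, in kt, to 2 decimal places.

station A: 15.97 ft/s = 9.4620 kt.
station C: 15.95 mph = 13.8602 kt.
Spread: 13.8602 − 9.0900 = 4.77 kt.

4.77 kt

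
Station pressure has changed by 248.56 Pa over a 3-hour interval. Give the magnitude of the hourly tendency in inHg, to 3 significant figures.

0.0245 inHg per hour

248.56 Pa / 3 h × 0.0002953 inHg/Pa = 0.0245 inHg/h.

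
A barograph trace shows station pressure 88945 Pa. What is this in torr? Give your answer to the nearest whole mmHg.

667 mmHg

1 Pa = 0.00750062 mmHg, so 88945 × 0.00750062 = 667 mmHg.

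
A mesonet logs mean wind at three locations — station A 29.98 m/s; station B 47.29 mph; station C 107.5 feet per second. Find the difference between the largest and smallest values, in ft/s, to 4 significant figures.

station A: 29.98 m/s = 98.3596 ft/s.
station B: 47.29 mph = 69.3587 ft/s.
Spread: 107.5000 − 69.3587 = 38.14 ft/s.

38.14 ft/s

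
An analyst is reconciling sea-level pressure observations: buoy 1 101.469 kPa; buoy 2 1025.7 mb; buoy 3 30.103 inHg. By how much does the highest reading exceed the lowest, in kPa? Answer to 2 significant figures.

buoy 2: 1025.7 mb = 102.570 kPa.
buoy 3: 30.103 inHg = 101.940 kPa.
Spread: 102.570 − 101.469 = 1.1 kPa.

1.1 kPa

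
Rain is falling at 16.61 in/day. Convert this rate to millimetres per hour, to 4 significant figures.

17.58 mm/hour

16.61 in/day × 25.4 mm/in × 0.0416667 day/hour = 17.58 mm/hour.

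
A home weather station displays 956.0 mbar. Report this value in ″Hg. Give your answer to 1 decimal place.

1 mb = 0.02953 inHg, so 956.0 × 0.02953 = 28.2 inHg.

28.2 inHg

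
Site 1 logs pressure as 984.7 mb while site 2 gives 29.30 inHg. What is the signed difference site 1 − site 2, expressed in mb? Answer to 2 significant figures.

site 2: 29.30 inHg = 992.212 mb.
Difference: 984.700 − 992.212 = -7.5 mb.

-7.5 mb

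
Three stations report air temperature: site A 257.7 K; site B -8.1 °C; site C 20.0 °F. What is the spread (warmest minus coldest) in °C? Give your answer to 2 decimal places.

site A: 257.7 K = -15.450 °C.
site C: 20.0 °F = -6.667 °C.
Spread: (-6.667) − (-15.450) = 8.783 °C.

8.78 °C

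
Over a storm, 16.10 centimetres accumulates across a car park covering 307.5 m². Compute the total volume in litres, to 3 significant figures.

Depth: 16.10 cm × 10 = 161 mm.
1 mm over 1 m² is 1 L, so volume = 161 × 307.5 = 49507.5 L ≈ 49500 L.

49500 litres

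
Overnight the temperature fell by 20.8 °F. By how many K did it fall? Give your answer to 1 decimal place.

11.6 K

For a temperature change the 32° offset cancels: ΔK = 20.8 × 0.5556 = 11.6 K.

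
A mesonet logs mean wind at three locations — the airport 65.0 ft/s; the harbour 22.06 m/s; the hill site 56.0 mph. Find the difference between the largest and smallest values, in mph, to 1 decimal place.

11.7 mph

the airport: 65.0 ft/s = 44.318 mph.
the harbour: 22.06 m/s = 49.347 mph.
Spread: 56.000 − 44.318 = 11.7 mph.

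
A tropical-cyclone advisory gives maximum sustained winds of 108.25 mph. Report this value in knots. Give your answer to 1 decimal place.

1 mph = 0.868976 kt, so 108.25 × 0.868976 = 94.1 kt.

94.1 kt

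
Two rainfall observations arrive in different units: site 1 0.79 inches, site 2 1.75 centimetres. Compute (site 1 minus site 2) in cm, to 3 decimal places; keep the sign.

0.257 cm

site 1: 0.79 in = 2.00660 cm.
Difference: 2.00660 − 1.75000 = 0.257 cm.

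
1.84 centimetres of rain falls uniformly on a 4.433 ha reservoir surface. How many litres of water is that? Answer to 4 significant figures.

Depth: 1.84 cm × 10 = 18.4 mm.
Area: 4.433 ha = 44330 m².
1 mm over 1 m² is 1 L, so volume = 18.4 × 44330 = 815672 L ≈ 815700 L.

815700 litres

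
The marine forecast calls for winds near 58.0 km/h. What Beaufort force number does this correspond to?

58.0 km/h = 16.1 m/s, which is Beaufort 7 (near gale, 13.9–17.1 m/s).

Beaufort force 7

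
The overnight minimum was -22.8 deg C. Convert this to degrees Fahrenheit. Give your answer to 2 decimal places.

-9.04 °F

°F = °C × 9/5 + 32 = -22.8 × 1.8 + 32 = -9.04 °F.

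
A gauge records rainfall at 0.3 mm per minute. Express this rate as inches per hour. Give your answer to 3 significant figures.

0.3 mm/minute × 0.0393701 in/mm × 60 minute/hour = 0.709 in/hour.

0.709 in/hour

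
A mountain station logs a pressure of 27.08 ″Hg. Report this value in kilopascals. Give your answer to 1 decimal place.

91.7 kPa

1 inHg = 3.38639 kPa, so 27.08 × 3.38639 = 91.7 kPa.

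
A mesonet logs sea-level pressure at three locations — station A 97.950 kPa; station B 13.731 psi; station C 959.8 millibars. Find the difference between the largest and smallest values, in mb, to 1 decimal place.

station A: 97.950 kPa = 979.500 mb.
station B: 13.731 psi = 946.719 mb.
Spread: 979.500 − 946.719 = 32.8 mb.

32.8 mb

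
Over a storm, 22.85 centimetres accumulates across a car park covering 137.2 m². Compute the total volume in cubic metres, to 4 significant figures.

31.35 cubic metres

Depth: 22.85 cm × 10 = 228.5 mm.
1 mm over 1 m² is 1 L, so volume = 228.5 × 137.2 = 31350.2 L = 31.35 m³.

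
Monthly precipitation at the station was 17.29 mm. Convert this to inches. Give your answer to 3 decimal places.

0.681 in

1 mm = 0.0393701 in, so 17.29 × 0.0393701 = 0.681 in.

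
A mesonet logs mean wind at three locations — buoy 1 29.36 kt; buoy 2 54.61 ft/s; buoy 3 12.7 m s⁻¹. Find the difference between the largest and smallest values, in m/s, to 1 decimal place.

3.9 m/s

buoy 1: 29.36 kt = 15.104 m/s.
buoy 2: 54.61 ft/s = 16.645 m/s.
Spread: 16.645 − 12.700 = 3.9 m/s.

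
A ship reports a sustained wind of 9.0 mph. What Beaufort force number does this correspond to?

9.0 mph = 4.0 m/s, which is Beaufort 3 (gentle breeze, 3.4–5.4 m/s).

Beaufort force 3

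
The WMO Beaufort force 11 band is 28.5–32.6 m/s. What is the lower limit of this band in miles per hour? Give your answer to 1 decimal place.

63.8 mph

28.5–32.6 m/s × 2.237 = 63.8–72.9 mph.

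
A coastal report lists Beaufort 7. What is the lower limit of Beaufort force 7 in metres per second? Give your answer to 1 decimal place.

Beaufort 7 (near gale) spans 13.9–17.1 m/s.

13.9 m/s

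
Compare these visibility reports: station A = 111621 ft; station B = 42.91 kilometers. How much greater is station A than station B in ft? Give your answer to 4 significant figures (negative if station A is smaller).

station B: 42.91 km = 140780.84 ft.
Difference: 111621.00 − 140780.84 = -29160 ft.

-29160 ft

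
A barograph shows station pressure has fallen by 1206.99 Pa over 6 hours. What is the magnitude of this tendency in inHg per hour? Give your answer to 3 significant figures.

0.0594 inHg per hour

1206.99 Pa / 6 h × 0.0002953 inHg/Pa = 0.0594 inHg/h.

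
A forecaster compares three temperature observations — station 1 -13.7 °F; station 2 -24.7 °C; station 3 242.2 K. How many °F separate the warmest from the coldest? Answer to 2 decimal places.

11.25 °F

station 1: -13.7 °F = -25.389 °C.
station 3: 242.2 K = -30.950 °C.
Spread: (-24.700) − (-30.950) = 6.250 °C = 11.25 °F.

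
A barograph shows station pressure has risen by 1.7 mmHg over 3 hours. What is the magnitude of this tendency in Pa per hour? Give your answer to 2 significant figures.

1.7 mmHg / 3 h × 133.322 Pa/mmHg = 76 Pa/h.

76 Pa per hour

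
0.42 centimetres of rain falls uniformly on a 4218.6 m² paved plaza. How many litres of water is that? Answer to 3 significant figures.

Depth: 0.42 cm × 10 = 4.2 mm.
1 mm over 1 m² is 1 L, so volume = 4.2 × 4218.6 = 17718.12 L ≈ 17700 L.

17700 litres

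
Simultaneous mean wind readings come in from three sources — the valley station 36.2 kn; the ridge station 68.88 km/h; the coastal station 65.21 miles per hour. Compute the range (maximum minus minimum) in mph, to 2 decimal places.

23.55 mph

the valley station: 36.2 kt = 41.6582 mph.
the ridge station: 68.88 km/h = 42.8000 mph.
Spread: 65.2100 − 41.6582 = 23.55 mph.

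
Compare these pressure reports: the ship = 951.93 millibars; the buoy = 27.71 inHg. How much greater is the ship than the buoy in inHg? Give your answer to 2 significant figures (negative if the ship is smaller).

0.40 inHg

the ship: 951.93 mb = 28.1105 inHg.
Difference: 28.1105 − 27.7100 = 0.40 inHg.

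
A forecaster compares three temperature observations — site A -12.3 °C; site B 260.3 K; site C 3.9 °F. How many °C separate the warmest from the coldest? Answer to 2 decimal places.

3.31 °C

site B: 260.3 K = -12.850 °C.
site C: 3.9 °F = -15.611 °C.
Spread: (-12.300) − (-15.611) = 3.311 °C.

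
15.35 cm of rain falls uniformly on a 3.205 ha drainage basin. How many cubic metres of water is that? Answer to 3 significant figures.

Depth: 15.35 cm × 10 = 153.5 mm.
Area: 3.205 ha = 32050 m².
1 mm over 1 m² is 1 L, so volume = 153.5 × 32050 = 4919675 L = 4920 m³.

4920 cubic metres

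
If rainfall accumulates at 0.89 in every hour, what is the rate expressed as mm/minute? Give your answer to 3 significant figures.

0.377 mm/minute

0.89 in/hour × 25.4 mm/in × 0.0166667 hour/minute = 0.377 mm/minute.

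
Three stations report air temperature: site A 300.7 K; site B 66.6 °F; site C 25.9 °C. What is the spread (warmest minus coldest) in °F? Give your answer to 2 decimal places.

site A: 300.7 K = 27.550 °C.
site B: 66.6 °F = 19.222 °C.
Spread: 27.550 − 19.222 = 8.328 °C = 14.99 °F.

14.99 °F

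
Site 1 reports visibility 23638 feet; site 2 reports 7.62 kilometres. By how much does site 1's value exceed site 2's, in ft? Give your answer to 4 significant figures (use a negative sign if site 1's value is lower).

-1362 ft

site 2: 7.62 km = 25000.00 ft.
Difference: 23638.00 − 25000.00 = -1362 ft.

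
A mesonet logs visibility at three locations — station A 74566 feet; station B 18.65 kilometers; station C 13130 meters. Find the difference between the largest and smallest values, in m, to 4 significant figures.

station A: 74566 ft = 22727.72 m.
station B: 18.65 km = 18650.00 m.
Spread: 22727.72 − 13130.00 = 9598 m.

9598 m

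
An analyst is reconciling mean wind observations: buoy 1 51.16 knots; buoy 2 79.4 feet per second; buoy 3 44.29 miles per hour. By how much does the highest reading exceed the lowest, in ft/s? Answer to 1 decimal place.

buoy 1: 51.16 kt = 86.348 ft/s.
buoy 3: 44.29 mph = 64.959 ft/s.
Spread: 86.348 − 64.959 = 21.4 ft/s.

21.4 ft/s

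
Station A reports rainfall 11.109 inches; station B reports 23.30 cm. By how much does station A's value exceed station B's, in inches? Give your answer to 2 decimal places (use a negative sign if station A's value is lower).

station B: 23.30 cm = 9.1732 in.
Difference: 11.1090 − 9.1732 = 1.94 in.

1.94 in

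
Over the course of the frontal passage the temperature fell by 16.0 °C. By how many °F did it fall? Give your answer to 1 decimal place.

28.8 °F

Converting a difference, only the 9/5 scale factor applies: Δ°F = 16.0 × 1.8 = 28.8 °F.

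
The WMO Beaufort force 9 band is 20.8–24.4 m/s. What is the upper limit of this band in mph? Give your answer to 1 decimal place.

20.8–24.4 m/s × 2.237 = 46.5–54.6 mph.

54.6 mph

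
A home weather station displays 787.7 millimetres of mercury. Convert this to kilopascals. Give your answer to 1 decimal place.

1 mmHg = 0.133322 kPa, so 787.7 × 0.133322 = 105.0 kPa.

105.0 kPa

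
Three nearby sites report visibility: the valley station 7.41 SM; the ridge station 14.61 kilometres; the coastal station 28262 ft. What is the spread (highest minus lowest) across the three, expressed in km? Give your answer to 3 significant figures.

6.00 km

the valley station: 7.41 SM = 11.9252 km.
the coastal station: 28262 ft = 8.6143 km.
Spread: 14.6100 − 8.6143 = 6.00 km.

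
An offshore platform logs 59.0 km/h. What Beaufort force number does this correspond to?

59.0 km/h = 16.4 m/s, which is Beaufort 7 (near gale, 13.9–17.1 m/s).

Beaufort force 7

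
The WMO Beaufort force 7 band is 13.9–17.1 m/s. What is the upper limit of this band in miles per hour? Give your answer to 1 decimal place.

38.3 mph

13.9–17.1 m/s × 2.237 = 31.1–38.3 mph.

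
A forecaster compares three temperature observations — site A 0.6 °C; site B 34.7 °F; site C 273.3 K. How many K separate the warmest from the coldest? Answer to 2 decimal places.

site B: 34.7 °F = 1.500 °C.
site C: 273.3 K = 0.150 °C.
Spread: 1.500 − 0.150 = 1.350 °C.

1.35 K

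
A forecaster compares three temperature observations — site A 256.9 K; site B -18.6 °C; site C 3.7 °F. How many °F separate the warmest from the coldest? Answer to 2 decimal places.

site A: 256.9 K = -16.250 °C.
site C: 3.7 °F = -15.722 °C.
Spread: (-15.722) − (-18.600) = 2.878 °C = 5.18 °F.

5.18 °F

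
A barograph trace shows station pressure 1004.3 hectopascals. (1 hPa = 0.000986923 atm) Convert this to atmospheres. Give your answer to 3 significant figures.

0.991 atm

1 hPa = 0.000986923 atm, so 1004.3 × 0.000986923 = 0.991 atm.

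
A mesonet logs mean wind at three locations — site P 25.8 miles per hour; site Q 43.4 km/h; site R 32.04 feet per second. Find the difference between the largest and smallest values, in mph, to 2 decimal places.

5.12 mph

site Q: 43.4 km/h = 26.9675 mph.
site R: 32.04 ft/s = 21.8455 mph.
Spread: 26.9675 − 21.8455 = 5.12 mph.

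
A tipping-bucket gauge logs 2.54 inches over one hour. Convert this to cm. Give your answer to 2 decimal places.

6.45 cm

1 in = 2.54 cm, so 2.54 × 2.54 = 6.45 cm.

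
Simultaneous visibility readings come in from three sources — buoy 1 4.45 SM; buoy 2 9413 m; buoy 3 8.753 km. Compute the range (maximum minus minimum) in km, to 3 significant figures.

buoy 1: 4.45 SM = 7.1616 km.
buoy 2: 9413 m = 9.4130 km.
Spread: 9.4130 − 7.1616 = 2.25 km.

2.25 km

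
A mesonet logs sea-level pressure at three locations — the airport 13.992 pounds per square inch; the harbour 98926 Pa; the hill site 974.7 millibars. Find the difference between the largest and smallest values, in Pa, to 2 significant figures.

2500 Pa

the airport: 13.992 psi = 96471.44 Pa.
the hill site: 974.7 mb = 97470.00 Pa.
Spread: 98926.00 − 96471.44 = 2500 Pa.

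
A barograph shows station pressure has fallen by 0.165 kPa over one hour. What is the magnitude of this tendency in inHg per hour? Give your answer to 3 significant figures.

0.0487 inHg per hour

0.165 kPa / 1 h × 0.2953 inHg/kPa = 0.0487 inHg/h.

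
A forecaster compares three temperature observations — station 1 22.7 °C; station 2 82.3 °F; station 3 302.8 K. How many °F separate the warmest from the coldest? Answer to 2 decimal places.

station 2: 82.3 °F = 27.944 °C.
station 3: 302.8 K = 29.650 °C.
Spread: 29.650 − 22.700 = 6.950 °C = 12.51 °F.

12.51 °F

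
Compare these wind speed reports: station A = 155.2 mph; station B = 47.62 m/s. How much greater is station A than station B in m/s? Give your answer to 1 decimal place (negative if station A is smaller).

21.8 m/s

station A: 155.2 mph = 69.381 m/s.
Difference: 69.381 − 47.620 = 21.8 m/s.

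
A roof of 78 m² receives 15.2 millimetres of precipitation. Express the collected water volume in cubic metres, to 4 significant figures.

1.186 cubic metres

1 mm over 1 m² is 1 L, so volume = 15.2 × 78 = 1185.6 L = 1.186 m³.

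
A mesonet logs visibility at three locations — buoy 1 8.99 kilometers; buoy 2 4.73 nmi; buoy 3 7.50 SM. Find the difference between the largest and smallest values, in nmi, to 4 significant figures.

buoy 1: 8.99 km = 4.85421 nmi.
buoy 3: 7.50 SM = 6.51732 nmi.
Spread: 6.51732 − 4.73000 = 1.787 nmi.

1.787 nmi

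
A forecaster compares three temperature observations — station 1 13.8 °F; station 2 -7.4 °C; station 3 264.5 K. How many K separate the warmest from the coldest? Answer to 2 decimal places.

2.71 K

station 1: 13.8 °F = -10.111 °C.
station 3: 264.5 K = -8.650 °C.
Spread: (-7.400) − (-10.111) = 2.711 °C.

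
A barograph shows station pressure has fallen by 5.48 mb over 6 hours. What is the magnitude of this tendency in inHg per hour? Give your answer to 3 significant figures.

0.0270 inHg per hour

5.48 mb / 6 h × 0.02953 inHg/mb = 0.0270 inHg/h.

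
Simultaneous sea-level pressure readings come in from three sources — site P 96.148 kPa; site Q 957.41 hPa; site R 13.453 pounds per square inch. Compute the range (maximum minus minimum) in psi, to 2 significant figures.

0.49 psi

site P: 96.148 kPa = 13.9451 psi.
site Q: 957.41 hPa = 13.8861 psi.
Spread: 13.9451 − 13.4530 = 0.49 psi.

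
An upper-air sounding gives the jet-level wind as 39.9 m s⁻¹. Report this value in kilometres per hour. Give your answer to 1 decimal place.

1 m/s = 3.6 km/h, so 39.9 × 3.6 = 143.6 km/h.

143.6 km/h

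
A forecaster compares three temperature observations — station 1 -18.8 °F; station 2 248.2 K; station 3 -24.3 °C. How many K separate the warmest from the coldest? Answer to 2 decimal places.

3.92 K

station 1: -18.8 °F = -28.222 °C.
station 2: 248.2 K = -24.950 °C.
Spread: (-24.300) − (-28.222) = 3.922 °C.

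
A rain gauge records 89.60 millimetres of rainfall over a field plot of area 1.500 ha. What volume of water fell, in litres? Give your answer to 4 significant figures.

Area: 1.500 ha = 15000 m².
1 mm over 1 m² is 1 L, so volume = 89.6 × 15000 = 1344000 L.

1344000 litres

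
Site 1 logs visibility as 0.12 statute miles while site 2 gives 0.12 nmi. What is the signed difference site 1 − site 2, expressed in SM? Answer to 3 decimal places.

site 2: 0.12 nmi = 0.13809 SM.
Difference: 0.12000 − 0.13809 = -0.018 SM.

-0.018 SM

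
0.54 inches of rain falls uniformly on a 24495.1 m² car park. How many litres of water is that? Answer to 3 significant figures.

336000 litres

Depth: 0.54 in × 25.4 = 13.716 mm.
1 mm over 1 m² is 1 L, so volume = 13.716 × 24495.1 = 335974.79 L ≈ 336000 L.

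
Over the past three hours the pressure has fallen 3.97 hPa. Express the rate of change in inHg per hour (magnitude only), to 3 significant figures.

0.0391 inHg per hour

3.97 hPa / 3 h × 0.02953 inHg/hPa = 0.0391 inHg/h.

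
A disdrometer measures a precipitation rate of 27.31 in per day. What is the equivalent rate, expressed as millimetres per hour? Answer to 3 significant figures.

28.9 mm/hour

27.31 in/day × 25.4 mm/in × 0.0416667 day/hour = 28.9 mm/hour.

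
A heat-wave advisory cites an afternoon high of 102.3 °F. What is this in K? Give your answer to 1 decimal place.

First to °C: 39.06 °C.
Then to K: 312.2 K.

312.2 K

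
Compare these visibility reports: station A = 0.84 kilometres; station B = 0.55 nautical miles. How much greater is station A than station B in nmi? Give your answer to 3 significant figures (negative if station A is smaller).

-0.0964 nmi

station A: 0.84 km = 0.453564 nmi.
Difference: 0.453564 − 0.550000 = -0.0964 nmi.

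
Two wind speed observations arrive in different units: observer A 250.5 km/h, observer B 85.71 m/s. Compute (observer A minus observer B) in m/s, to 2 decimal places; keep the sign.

-16.13 m/s

observer A: 250.5 km/h = 69.5833 m/s.
Difference: 69.5833 − 85.7100 = -16.13 m/s.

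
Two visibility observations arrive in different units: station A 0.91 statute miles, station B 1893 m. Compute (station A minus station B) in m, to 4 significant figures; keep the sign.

station A: 0.91 SM = 1464.503 m.
Difference: 1464.503 − 1893.000 = -428.5 m.

-428.5 m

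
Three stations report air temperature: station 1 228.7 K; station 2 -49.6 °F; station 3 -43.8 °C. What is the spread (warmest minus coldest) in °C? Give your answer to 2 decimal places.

1.53 °C

station 1: 228.7 K = -44.450 °C.
station 2: -49.6 °F = -45.333 °C.
Spread: (-43.800) − (-45.333) = 1.533 °C.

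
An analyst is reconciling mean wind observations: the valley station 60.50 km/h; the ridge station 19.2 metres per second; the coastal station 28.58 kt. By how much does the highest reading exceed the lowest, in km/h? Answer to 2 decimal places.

16.19 km/h

the ridge station: 19.2 m/s = 69.1200 km/h.
the coastal station: 28.58 kt = 52.9302 km/h.
Spread: 69.1200 − 52.9302 = 16.19 km/h.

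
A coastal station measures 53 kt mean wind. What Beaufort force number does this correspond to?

53 kt lies in the Beaufort 10 band (storm, 48–55 kt).

Beaufort force 10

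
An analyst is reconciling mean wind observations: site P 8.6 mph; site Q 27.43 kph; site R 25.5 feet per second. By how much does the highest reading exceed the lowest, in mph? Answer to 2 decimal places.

site Q: 27.43 km/h = 17.0442 mph.
site R: 25.5 ft/s = 17.3864 mph.
Spread: 17.3864 − 8.6000 = 8.79 mph.

8.79 mph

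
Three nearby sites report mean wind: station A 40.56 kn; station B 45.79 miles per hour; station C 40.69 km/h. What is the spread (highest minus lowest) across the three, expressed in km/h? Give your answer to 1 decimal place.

34.4 km/h

station A: 40.56 kt = 75.117 km/h.
station B: 45.79 mph = 73.692 km/h.
Spread: 75.117 − 40.690 = 34.4 km/h.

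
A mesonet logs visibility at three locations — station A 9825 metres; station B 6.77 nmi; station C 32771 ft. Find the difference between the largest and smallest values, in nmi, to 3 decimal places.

1.465 nmi

station A: 9825 m = 5.30508 nmi.
station C: 32771 ft = 5.39341 nmi.
Spread: 6.77000 − 5.30508 = 1.465 nmi.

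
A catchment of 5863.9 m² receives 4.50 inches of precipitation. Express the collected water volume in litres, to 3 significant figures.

Depth: 4.50 in × 25.4 = 114.3 mm.
1 mm over 1 m² is 1 L, so volume = 114.3 × 5863.9 = 670243.77 L ≈ 670000 L.

670000 litres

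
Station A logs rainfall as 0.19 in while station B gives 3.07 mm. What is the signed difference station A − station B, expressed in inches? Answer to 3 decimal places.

station B: 3.07 mm = 0.12087 in.
Difference: 0.19000 − 0.12087 = 0.069 in.

0.069 in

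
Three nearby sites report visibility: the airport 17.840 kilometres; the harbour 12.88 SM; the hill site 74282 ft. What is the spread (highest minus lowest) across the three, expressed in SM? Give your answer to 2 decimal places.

the airport: 17.840 km = 11.0853 SM.
the hill site: 74282 ft = 14.0686 SM.
Spread: 14.0686 − 11.0853 = 2.98 SM.

2.98 SM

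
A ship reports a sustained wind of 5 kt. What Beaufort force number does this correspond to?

5 kt lies in the Beaufort 2 band (light breeze, 4–6 kt).

Beaufort force 2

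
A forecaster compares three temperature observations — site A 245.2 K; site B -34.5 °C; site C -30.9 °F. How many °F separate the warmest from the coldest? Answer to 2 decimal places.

12.59 °F

site A: 245.2 K = -27.950 °C.
site C: -30.9 °F = -34.944 °C.
Spread: (-27.950) − (-34.944) = 6.994 °C = 12.59 °F.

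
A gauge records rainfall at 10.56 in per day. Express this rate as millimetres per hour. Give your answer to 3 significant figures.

11.2 mm/hour

10.56 in/day × 25.4 mm/in × 0.0416667 day/hour = 11.2 mm/hour.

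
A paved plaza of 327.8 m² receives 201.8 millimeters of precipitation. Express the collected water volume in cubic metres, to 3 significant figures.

1 mm over 1 m² is 1 L, so volume = 201.8 × 327.8 = 66150.04 L = 66.2 m³.

66.2 cubic metres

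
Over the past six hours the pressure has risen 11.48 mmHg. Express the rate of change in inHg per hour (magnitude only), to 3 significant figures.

0.0753 inHg per hour

11.48 mmHg / 6 h × 0.0393701 inHg/mmHg = 0.0753 inHg/h.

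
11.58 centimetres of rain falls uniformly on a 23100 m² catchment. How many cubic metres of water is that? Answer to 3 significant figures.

2670 cubic metres

Depth: 11.58 cm × 10 = 115.8 mm.
1 mm over 1 m² is 1 L, so volume = 115.8 × 23100 = 2674980 L = 2670 m³.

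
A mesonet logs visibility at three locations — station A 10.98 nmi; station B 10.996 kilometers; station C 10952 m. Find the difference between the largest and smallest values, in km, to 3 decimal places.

station A: 10.98 nmi = 20.33496 km.
station C: 10952 m = 10.95200 km.
Spread: 20.33496 − 10.95200 = 9.383 km.

9.383 km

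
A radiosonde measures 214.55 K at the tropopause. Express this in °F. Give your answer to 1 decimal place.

-73.5 °F

First to °C: -58.60 °C.
Then to °F: -73.5 °F.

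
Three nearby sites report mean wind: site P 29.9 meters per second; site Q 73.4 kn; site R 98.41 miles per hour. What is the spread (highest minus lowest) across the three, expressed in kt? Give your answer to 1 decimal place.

site P: 29.9 m/s = 58.121 kt.
site R: 98.41 mph = 85.516 kt.
Spread: 85.516 − 58.121 = 27.4 kt.

27.4 kt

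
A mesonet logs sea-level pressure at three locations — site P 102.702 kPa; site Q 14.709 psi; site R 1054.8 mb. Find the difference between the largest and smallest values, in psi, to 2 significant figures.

0.59 psi

site P: 102.702 kPa = 14.8957 psi.
site R: 1054.8 mb = 15.2986 psi.
Spread: 15.2986 − 14.7090 = 0.59 psi.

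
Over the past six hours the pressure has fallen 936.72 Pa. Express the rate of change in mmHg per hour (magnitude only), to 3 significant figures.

936.72 Pa / 6 h × 0.00750062 mmHg/Pa = 1.17 mmHg/h.

1.17 mmHg per hour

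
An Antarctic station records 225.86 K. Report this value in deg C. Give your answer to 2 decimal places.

-47.29 °C

°C = 225.86 − 273.15 = -47.29 °C.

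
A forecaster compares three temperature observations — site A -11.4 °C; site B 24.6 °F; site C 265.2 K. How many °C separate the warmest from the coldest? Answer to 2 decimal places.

7.29 °C

site B: 24.6 °F = -4.111 °C.
site C: 265.2 K = -7.950 °C.
Spread: (-4.111) − (-11.400) = 7.289 °C.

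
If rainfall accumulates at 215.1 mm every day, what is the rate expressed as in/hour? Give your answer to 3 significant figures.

0.353 in/hour

215.1 mm/day × 0.0393701 in/mm × 0.0416667 day/hour = 0.353 in/hour.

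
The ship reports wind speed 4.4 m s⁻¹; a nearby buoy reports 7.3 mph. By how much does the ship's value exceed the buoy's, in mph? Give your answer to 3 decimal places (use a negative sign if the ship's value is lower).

the ship: 4.4 m/s = 9.84252 mph.
Difference: 9.84252 − 7.30000 = 2.543 mph.

2.543 mph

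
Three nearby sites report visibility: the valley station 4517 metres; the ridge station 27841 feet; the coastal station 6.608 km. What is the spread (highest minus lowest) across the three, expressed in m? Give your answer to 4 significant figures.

3969 m

the ridge station: 27841 ft = 8485.94 m.
the coastal station: 6.608 km = 6608.00 m.
Spread: 8485.94 − 4517.00 = 3969 m.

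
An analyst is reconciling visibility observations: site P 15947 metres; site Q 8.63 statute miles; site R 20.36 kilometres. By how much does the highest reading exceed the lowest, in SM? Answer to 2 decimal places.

site P: 15947 m = 9.9090 SM.
site R: 20.36 km = 12.6511 SM.
Spread: 12.6511 − 8.6300 = 4.02 SM.

4.02 SM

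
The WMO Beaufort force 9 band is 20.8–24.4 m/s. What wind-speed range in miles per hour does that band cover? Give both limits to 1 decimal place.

46.5 to 54.6 mph

20.8–24.4 m/s × 2.237 = 46.5–54.6 mph.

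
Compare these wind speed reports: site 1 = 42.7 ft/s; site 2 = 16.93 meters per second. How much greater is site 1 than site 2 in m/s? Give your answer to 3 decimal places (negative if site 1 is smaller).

-3.915 m/s

site 1: 42.7 ft/s = 13.01496 m/s.
Difference: 13.01496 − 16.93000 = -3.915 m/s.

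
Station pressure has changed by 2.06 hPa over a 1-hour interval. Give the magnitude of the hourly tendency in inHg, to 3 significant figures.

0.0608 inHg per hour

2.06 hPa / 1 h × 0.02953 inHg/hPa = 0.0608 inHg/h.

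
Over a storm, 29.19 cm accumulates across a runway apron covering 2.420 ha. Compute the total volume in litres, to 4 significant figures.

Depth: 29.19 cm × 10 = 291.9 mm.
Area: 2.420 ha = 24200 m².
1 mm over 1 m² is 1 L, so volume = 291.9 × 24200 = 7063980 L ≈ 7064000 L.

7064000 litres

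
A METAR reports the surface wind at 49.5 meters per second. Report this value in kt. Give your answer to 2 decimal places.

1 m/s = 1.94384 kt, so 49.5 × 1.94384 = 96.22 kt.

96.22 kt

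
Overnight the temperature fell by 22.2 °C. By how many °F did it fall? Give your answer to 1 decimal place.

40.0 °F

A change of 1 °C equals a change of 1.8 °F: Δ°F = 22.2 × 1.8 = 40.0 °F.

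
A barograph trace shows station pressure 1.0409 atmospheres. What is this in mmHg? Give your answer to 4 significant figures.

1 atm = 760 mmHg, so 1.0409 × 760 = 791.1 mmHg.

791.1 mmHg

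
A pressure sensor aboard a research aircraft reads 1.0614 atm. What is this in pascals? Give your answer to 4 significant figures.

107500 Pa

1 atm = 101325 Pa, so 1.0614 × 101325 = 107500 Pa.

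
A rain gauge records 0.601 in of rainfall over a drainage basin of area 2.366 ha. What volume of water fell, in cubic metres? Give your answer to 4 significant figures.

Depth: 0.601 in × 25.4 = 15.2654 mm.
Area: 2.366 ha = 23660 m².
1 mm over 1 m² is 1 L, so volume = 15.2654 × 23660 = 361179.36 L = 361.2 m³.

361.2 cubic metres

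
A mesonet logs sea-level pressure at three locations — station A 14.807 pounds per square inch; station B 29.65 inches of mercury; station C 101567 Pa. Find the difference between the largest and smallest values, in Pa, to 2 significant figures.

station A: 14.807 psi = 102090.67 Pa.
station B: 29.65 inHg = 100406.43 Pa.
Spread: 102090.67 − 100406.43 = 1700 Pa.

1700 Pa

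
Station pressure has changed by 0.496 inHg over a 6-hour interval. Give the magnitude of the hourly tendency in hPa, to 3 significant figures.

2.80 hPa per hour

0.496 inHg / 6 h × 33.8639 hPa/inHg = 2.80 hPa/h.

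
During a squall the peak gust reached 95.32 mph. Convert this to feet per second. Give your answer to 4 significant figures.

1 mph = 1.46667 ft/s, so 95.32 × 1.46667 = 139.8 ft/s.

139.8 ft/s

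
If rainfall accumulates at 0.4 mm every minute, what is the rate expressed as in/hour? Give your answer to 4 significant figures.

0.9449 in/hour

0.4 mm/minute × 0.0393701 in/mm × 60 minute/hour = 0.9449 in/hour.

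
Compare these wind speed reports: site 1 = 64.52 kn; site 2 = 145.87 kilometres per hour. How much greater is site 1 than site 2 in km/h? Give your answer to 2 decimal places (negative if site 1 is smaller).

site 1: 64.52 kt = 119.4910 km/h.
Difference: 119.4910 − 145.8700 = -26.38 km/h.

-26.38 km/h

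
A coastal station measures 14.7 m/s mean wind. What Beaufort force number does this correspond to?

14.7 m/s lies in the Beaufort 7 band (near gale, 13.9–17.1 m/s).

Beaufort force 7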